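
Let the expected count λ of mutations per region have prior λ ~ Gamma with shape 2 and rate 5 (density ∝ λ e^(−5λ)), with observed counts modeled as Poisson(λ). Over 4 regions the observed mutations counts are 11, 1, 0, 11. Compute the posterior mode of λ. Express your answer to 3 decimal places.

Σxᵢ = 11+1+0+11 = 23, with n = 4.
Posterior ∝ λe^(−5λ) · λ^23e^(−4λ) = λ^24e^(−9λ), i.e. Gamma(shape=25, rate=9).
The mode of a Gamma(a, b) with a ≥ 1 (shape–rate) is (a−1)/b = 24/9 ≈ 2.667.

λ̂_MAP = 2.667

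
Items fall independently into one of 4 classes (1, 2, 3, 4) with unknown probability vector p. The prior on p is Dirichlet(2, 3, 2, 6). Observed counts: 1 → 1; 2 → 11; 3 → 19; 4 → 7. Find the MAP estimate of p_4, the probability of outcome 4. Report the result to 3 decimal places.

MAP estimate: 0.255

The posterior is Dirichlet(αᵢ + nᵢ) = Dirichlet(3, 14, 21, 13).
For a Dirichlet(a₁,…,a_K) with all aᵢ > 1, the mode has j-th component (aⱼ − 1)/(Σaᵢ − K).
Here Σaᵢ = 51 and K = 4, so p_4 = (13 − 1)/(51 − 4) = 12/47 ≈ 0.255.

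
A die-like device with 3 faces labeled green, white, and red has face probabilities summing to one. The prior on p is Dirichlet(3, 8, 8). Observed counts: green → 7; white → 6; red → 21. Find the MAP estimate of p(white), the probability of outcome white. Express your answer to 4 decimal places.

The posterior is Dirichlet(αᵢ + nᵢ) = Dirichlet(10, 14, 29).
For a Dirichlet(a₁,…,a_K) with all aᵢ > 1, the mode has j-th component (aⱼ − 1)/(Σaᵢ − K).
Here Σaᵢ = 53 and K = 3, so p(white) = (14 − 1)/(53 − 3) = 13/50 ≈ 0.2600.

MAP estimate of p(white) = 0.2600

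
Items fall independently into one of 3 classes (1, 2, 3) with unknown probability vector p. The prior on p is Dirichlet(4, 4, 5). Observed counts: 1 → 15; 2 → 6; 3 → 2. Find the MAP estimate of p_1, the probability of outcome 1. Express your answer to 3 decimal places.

MAP estimate: 0.545

The posterior is Dirichlet(αᵢ + nᵢ) = Dirichlet(19, 10, 7).
For a Dirichlet(a₁,…,a_K) with all aᵢ > 1, the mode has j-th component (aⱼ − 1)/(Σaᵢ − K).
Here Σaᵢ = 36 and K = 3, so p_1 = (19 − 1)/(36 − 3) = 18/33 ≈ 0.545.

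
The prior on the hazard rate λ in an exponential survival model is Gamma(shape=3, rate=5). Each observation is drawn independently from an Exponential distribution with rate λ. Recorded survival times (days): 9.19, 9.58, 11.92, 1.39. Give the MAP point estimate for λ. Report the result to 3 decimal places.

λ̂_MAP = 0.162

The Exponential(rate=λ) likelihood is ∝ λ^n e^(−λΣtᵢ). Here n = 4 and Σtᵢ = 9.19 + 9.58 + 11.92 + 1.39 = 32.08.
Posterior ∝ λ^2e^(−5λ) · λ^4e^(−32.08λ) = λ^6e^(−37.08λ), i.e. Gamma(7, 37.08).
Mode = (a−1)/b = 6/37.08 ≈ 0.162.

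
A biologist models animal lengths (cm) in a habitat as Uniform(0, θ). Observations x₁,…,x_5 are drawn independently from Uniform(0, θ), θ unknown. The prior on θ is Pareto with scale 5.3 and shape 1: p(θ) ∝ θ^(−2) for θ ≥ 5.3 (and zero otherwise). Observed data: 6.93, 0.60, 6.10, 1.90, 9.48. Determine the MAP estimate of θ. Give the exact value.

The Uniform(0, θ) likelihood is θ^(−n) for θ ≥ max(xᵢ), zero otherwise. Here max(xᵢ) = 9.48.
Posterior ∝ θ^(−2) · θ^(−5) = θ^(−7) on θ ≥ max(5.3, 9.48) = 9.48.
This density is strictly decreasing in θ, so the posterior mode lies at the lower boundary of the support.

θ̂_MAP = 9.48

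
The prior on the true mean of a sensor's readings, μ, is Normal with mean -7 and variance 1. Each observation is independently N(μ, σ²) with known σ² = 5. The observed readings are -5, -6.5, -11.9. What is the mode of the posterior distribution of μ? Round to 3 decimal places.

n = 3; x̄ = ((-5) + (-6.5) + (-11.9))/3 = -23.4/3 = -7.8.
For a Normal prior and Normal likelihood with known variance, the posterior is Normal; its mode equals its mean, the precision-weighted average.
Prior precision 1/σ₀² = 1/1 = 1; data precision n/σ² = 3/5 = 0.6.
μ̂ = (1·(-7) + 0.6·(-7.8)) / (1 + 0.6) = (-11.68)/1.6 = -7.300.

μ̂_MAP = -7.300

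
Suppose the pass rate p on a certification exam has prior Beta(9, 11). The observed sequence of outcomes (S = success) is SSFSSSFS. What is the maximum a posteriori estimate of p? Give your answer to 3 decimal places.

p̂_MAP = 0.538

Prior: Beta(9, 11).
Data: 6 successes in 8 trials (from the sequence). The binomial likelihood contributes p^6(1−p)^2, so the posterior is Beta(9+6, 11+2) = Beta(15, 13).
For Beta(a, b) with a, b > 1 the mode is (a−1)/(a+b−2) = 14/26 ≈ 0.538.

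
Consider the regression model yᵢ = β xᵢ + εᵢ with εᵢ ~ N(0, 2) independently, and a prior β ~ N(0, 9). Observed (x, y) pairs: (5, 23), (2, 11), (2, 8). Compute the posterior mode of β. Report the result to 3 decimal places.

β̂_MAP = 4.605

log p(β | y) = −Σ(yᵢ − βxᵢ)²/(2·2) − β²/(2·9) + const.
Setting the derivative to zero: Σxᵢ(yᵢ − βxᵢ)/2 − β/9 = 0, so β = Σxᵢyᵢ / (Σxᵢ² + σ²/τ²).
Σxᵢyᵢ = 5·23 + 2·11 + 2·8 = 153; Σxᵢ² = 33; σ²/τ² = 2/9.
β̂_MAP = 153 / (33 + 2/9) = 153/(299/9) = 1377/299 ≈ 4.605.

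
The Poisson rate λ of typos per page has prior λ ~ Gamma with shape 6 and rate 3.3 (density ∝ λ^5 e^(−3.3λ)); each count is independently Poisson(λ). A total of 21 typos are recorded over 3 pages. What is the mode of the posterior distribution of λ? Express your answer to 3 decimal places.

Σxᵢ = 21, n = 3.
Posterior ∝ λ^5e^(−3.3λ) · λ^21e^(−3λ) = λ^26e^(−6.3λ), i.e. Gamma(shape=27, rate=6.3).
The mode of a Gamma(a, b) with a ≥ 1 (shape–rate) is (a−1)/b = 26/6.3 ≈ 4.127.

λ̂_MAP = 4.127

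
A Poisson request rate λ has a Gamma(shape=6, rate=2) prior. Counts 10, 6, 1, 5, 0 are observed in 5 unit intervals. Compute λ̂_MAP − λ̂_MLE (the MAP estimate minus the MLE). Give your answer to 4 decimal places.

MAP − MLE = -0.5429

Σxᵢ = 22. Posterior is Gamma(28, 7); MAP = (28−1)/7 = 27/7 ≈ 3.85714.
MLE = x̄ = 22/5 ≈ 4.40000.
Difference = 27/7 − 22/5 = -19/35 ≈ -0.5429.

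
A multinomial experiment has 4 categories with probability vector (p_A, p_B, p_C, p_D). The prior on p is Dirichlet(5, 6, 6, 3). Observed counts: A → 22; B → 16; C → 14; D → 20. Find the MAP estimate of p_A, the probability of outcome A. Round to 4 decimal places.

The posterior is Dirichlet(αᵢ + nᵢ) = Dirichlet(27, 22, 20, 23).
For a Dirichlet(a₁,…,a_K) with all aᵢ > 1, the mode has j-th component (aⱼ − 1)/(Σaᵢ − K).
Here Σaᵢ = 92 and K = 4, so p_A = (27 − 1)/(92 − 4) = 26/88 ≈ 0.2955.

MAP estimate of p_A = 0.2955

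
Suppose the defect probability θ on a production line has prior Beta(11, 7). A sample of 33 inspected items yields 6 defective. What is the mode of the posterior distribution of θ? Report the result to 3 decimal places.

θ̂_MAP = 0.327

Prior: Beta(11, 7).
Data: 6 successes in 33 trials. The binomial likelihood contributes θ^6(1−θ)^27, so the posterior is Beta(11+6, 7+27) = Beta(17, 34).
For Beta(a, b) with a, b > 1 the mode is (a−1)/(a+b−2) = 16/49 ≈ 0.327.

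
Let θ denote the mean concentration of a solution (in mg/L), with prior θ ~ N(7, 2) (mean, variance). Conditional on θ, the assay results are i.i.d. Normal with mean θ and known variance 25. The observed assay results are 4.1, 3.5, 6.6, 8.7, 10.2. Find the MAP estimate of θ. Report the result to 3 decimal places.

θ̂_MAP = 6.891

n = 5; x̄ = (4.1 + 3.5 + 6.6 + 8.7 + 10.2)/5 = 33.1/5 = 6.62.
For a Normal prior and Normal likelihood with known variance, the posterior is Normal; its mode equals its mean, the precision-weighted average.
Prior precision 1/σ₀² = 1/2 = 0.5; data precision n/σ² = 5/25 = 0.2.
θ̂ = (0.5·7 + 0.2·6.62) / (0.5 + 0.2) = 4.824/0.7 = 1206/175 ≈ 6.891.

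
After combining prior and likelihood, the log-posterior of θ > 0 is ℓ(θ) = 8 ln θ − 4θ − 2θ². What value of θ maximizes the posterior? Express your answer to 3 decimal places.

θ̂_MAP = 1.000

ℓ'(θ) = 8/θ − 4 − 4θ. Setting this to zero and multiplying by θ: 4θ² + 4θ − 8 = 0.
θ = (−4 + √(4² + 4·4·8)) / (2·4) = (−4 + √144) / 8 = (−4 + 12)/8 = 1.
ℓ''(θ) = −8/θ² − 4 < 0, confirming a maximum.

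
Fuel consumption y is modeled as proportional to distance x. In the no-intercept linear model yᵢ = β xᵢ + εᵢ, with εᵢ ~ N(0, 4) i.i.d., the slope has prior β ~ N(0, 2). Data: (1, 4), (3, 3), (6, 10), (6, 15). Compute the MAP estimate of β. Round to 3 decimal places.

β̂_MAP = 1.940

log p(β | y) = −Σ(yᵢ − βxᵢ)²/(2·4) − β²/(2·2) + const.
Setting the derivative to zero: Σxᵢ(yᵢ − βxᵢ)/4 − β/2 = 0, so β = Σxᵢyᵢ / (Σxᵢ² + σ²/τ²).
Σxᵢyᵢ = 1·4 + 3·3 + 6·10 + 6·15 = 163; Σxᵢ² = 82; σ²/τ² = 2.
β̂_MAP = 163 / (82 + 2) = 163/84 ≈ 1.940.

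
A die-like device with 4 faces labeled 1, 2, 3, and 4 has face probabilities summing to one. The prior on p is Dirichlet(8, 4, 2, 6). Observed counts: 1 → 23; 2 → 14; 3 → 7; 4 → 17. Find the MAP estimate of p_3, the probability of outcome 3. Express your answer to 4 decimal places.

MAP estimate: 0.1039

The posterior is Dirichlet(αᵢ + nᵢ) = Dirichlet(31, 18, 9, 23).
For a Dirichlet(a₁,…,a_K) with all aᵢ > 1, the mode has j-th component (aⱼ − 1)/(Σaᵢ − K).
Here Σaᵢ = 81 and K = 4, so p_3 = (9 − 1)/(81 − 4) = 8/77 ≈ 0.1039.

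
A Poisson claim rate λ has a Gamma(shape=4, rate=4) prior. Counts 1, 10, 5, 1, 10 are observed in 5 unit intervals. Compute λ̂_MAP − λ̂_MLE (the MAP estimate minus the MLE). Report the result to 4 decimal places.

Σxᵢ = 27. Posterior is Gamma(31, 9); MAP = (31−1)/9 = 30/9 ≈ 3.33333.
MLE = x̄ = 27/5 ≈ 5.40000.
Difference = 30/9 − 27/5 = -31/15 ≈ -2.0667.

MAP − MLE = -2.0667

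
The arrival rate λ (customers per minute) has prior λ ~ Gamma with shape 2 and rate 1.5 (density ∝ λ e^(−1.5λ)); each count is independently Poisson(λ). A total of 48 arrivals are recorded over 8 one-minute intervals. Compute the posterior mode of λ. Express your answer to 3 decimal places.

Σxᵢ = 48, n = 8.
Posterior ∝ λe^(−1.5λ) · λ^48e^(−8λ) = λ^49e^(−9.5λ), i.e. Gamma(shape=50, rate=9.5).
The mode of a Gamma(a, b) with a ≥ 1 (shape–rate) is (a−1)/b = 49/9.5 ≈ 5.158.

λ̂_MAP = 5.158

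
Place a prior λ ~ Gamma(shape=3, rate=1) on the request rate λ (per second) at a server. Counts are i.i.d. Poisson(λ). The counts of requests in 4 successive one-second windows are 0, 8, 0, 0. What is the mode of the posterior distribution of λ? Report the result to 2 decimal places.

λ̂_MAP = 2.00

Σxᵢ = 0+8+0+0 = 8, with n = 4.
Posterior ∝ λ^2e^(−1λ) · λ^8e^(−4λ) = λ^10e^(−5λ), i.e. Gamma(shape=11, rate=5).
The mode of a Gamma(a, b) with a ≥ 1 (shape–rate) is (a−1)/b = 10/5 ≈ 2.00.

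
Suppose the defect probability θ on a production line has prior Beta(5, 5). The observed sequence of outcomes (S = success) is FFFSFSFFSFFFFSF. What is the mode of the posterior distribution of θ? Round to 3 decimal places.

θ̂_MAP = 0.348

Prior: Beta(5, 5).
Data: 4 successes in 15 trials (from the sequence). The binomial likelihood contributes θ^4(1−θ)^11, so the posterior is Beta(5+4, 5+11) = Beta(9, 16).
For Beta(a, b) with a, b > 1 the mode is (a−1)/(a+b−2) = 8/23 ≈ 0.348.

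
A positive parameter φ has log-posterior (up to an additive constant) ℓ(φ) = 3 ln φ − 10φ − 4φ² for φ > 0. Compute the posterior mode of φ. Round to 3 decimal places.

φ̂_MAP = 0.250

ℓ'(φ) = 3/φ − 10 − 8φ. Setting this to zero and multiplying by φ: 8φ² + 10φ − 3 = 0.
φ = (−10 + √(10² + 4·8·3)) / (2·8) = (−10 + √196) / 16 = (−10 + 14)/16 = 1/4.
ℓ''(φ) = −3/φ² − 8 < 0, confirming a maximum.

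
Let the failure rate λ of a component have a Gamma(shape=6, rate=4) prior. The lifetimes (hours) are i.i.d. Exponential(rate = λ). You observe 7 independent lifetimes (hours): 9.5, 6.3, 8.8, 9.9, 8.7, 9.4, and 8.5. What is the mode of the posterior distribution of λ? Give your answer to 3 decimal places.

The Exponential(rate=λ) likelihood is ∝ λ^n e^(−λΣtᵢ). Here n = 7 and Σtᵢ = 9.5 + 6.3 + 8.8 + 9.9 + 8.7 + 9.4 + 8.5 = 61.1.
Posterior ∝ λ^5e^(−4λ) · λ^7e^(−61.1λ) = λ^12e^(−65.1λ), i.e. Gamma(13, 65.1).
Mode = (a−1)/b = 12/65.1 ≈ 0.184.

λ̂_MAP = 0.184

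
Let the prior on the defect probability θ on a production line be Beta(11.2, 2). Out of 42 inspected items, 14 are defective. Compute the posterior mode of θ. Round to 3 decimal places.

Prior: Beta(11.2, 2).
Data: 14 successes in 42 trials. The binomial likelihood contributes θ^14(1−θ)^28, so the posterior is Beta(11.2+14, 2+28) = Beta(25.2, 30).
For Beta(a, b) with a, b > 1 the mode is (a−1)/(a+b−2) = 24.2/53.2 ≈ 0.455.

θ̂_MAP = 0.455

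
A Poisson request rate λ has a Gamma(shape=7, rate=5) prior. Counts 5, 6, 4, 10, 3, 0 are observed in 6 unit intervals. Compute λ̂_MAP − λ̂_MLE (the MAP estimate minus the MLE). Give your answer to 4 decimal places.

MAP − MLE = -1.5758

Σxᵢ = 28. Posterior is Gamma(35, 11); MAP = (35−1)/11 = 34/11 ≈ 3.09091.
MLE = x̄ = 28/6 ≈ 4.66667.
Difference = 34/11 − 28/6 = -52/33 ≈ -1.5758.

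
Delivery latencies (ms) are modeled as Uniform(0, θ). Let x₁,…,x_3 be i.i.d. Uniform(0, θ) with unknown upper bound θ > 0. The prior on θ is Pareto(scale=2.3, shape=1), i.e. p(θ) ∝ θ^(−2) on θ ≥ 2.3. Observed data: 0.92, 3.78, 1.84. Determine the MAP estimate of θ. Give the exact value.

The Uniform(0, θ) likelihood is θ^(−n) for θ ≥ max(xᵢ), zero otherwise. Here max(xᵢ) = 3.78.
Posterior ∝ θ^(−2) · θ^(−3) = θ^(−5) on θ ≥ max(2.3, 3.78) = 3.78.
This density is strictly decreasing in θ, so the posterior mode lies at the lower boundary of the support.

θ̂_MAP = 3.78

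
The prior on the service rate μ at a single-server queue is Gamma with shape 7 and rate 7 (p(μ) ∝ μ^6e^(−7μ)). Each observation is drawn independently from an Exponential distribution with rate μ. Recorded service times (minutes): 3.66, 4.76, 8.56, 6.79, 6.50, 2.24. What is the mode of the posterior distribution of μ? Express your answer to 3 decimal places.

The Exponential(rate=μ) likelihood is ∝ μ^n e^(−μΣtᵢ). Here n = 6 and Σtᵢ = 3.66 + 4.76 + 8.56 + 6.79 + 6.50 + 2.24 = 32.51.
Posterior ∝ μ^6e^(−7μ) · μ^6e^(−32.51μ) = μ^12e^(−39.51μ), i.e. Gamma(13, 39.51).
Mode = (a−1)/b = 12/39.51 ≈ 0.304.

μ̂_MAP = 0.304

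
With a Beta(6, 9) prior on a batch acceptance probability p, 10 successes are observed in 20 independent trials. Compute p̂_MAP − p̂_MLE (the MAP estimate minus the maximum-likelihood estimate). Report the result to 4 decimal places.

Posterior is Beta(16, 19); MAP = (16−1)/(35−2) = 15/33 ≈ 0.45455.
MLE ignores the prior: p̂_MLE = k/n = 10/20 ≈ 0.50000.
Difference = 15/33 − 10/20 = -1/22 ≈ -0.0455.

MAP − MLE = -0.0455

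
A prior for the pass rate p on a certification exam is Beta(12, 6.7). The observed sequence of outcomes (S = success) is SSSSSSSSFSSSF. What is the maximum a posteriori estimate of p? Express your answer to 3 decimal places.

Prior: Beta(12, 6.7).
Data: 11 successes in 13 trials (from the sequence). The binomial likelihood contributes p^11(1−p)^2, so the posterior is Beta(12+11, 6.7+2) = Beta(23, 8.7).
For Beta(a, b) with a, b > 1 the mode is (a−1)/(a+b−2) = 22/29.7 ≈ 0.741.

p̂_MAP = 0.741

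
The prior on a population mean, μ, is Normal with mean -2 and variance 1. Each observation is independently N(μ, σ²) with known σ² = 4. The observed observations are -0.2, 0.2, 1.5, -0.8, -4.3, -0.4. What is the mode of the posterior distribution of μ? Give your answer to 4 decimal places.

μ̂_MAP = -1.2000

n = 6; x̄ = ((-0.2) + 0.2 + 1.5 + (-0.8) + (-4.3) + (-0.4))/6 = -4/6 = -2/3 ≈ -0.6667.
For a Normal prior and Normal likelihood with known variance, the posterior is Normal; its mode equals its mean, the precision-weighted average.
Prior precision 1/σ₀² = 1/1 = 1; data precision n/σ² = 6/4 = 1.5.
μ̂ = (1·(-2) + 1.5·(-2/3)) / (1 + 1.5) = (-3)/2.5 = -1.2000.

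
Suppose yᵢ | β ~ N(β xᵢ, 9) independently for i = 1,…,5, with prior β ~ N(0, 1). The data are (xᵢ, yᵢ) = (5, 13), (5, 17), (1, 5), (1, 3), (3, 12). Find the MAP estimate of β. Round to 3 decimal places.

log p(β | y) = −Σ(yᵢ − βxᵢ)²/(2·9) − β²/(2·1) + const.
Setting the derivative to zero: Σxᵢ(yᵢ − βxᵢ)/9 − β/1 = 0, so β = Σxᵢyᵢ / (Σxᵢ² + σ²/τ²).
Σxᵢyᵢ = 5·13 + 5·17 + 1·5 + 1·3 + 3·12 = 194; Σxᵢ² = 61; σ²/τ² = 9.
β̂_MAP = 194 / (61 + 9) = 194/70 ≈ 2.771.

β̂_MAP = 2.771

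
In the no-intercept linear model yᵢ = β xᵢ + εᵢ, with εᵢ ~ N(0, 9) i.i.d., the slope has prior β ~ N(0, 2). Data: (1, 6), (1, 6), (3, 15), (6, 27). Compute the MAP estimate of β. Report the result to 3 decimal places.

β̂_MAP = 4.252

log p(β | y) = −Σ(yᵢ − βxᵢ)²/(2·9) − β²/(2·2) + const.
Setting the derivative to zero: Σxᵢ(yᵢ − βxᵢ)/9 − β/2 = 0, so β = Σxᵢyᵢ / (Σxᵢ² + σ²/τ²).
Σxᵢyᵢ = 1·6 + 1·6 + 3·15 + 6·27 = 219; Σxᵢ² = 47; σ²/τ² = 4.5.
β̂_MAP = 219 / (47 + 4.5) = 219/51.5 ≈ 4.252.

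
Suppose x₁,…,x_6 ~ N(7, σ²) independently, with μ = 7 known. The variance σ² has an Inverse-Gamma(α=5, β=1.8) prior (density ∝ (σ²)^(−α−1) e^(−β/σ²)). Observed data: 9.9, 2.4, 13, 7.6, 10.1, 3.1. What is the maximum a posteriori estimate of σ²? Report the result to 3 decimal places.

σ̂²_MAP = 5.242

Sum of squared deviations about the known mean: SS = (9.9−7)² + (2.4−7)² + (13−7)² + (7.6−7)² + (10.1−7)² + (3.1−7)² = 90.75.
The Normal likelihood contributes (σ²)^(−n/2) exp(−SS/(2σ²)), so the posterior is Inverse-Gamma(α + n/2, β + SS/2) = Inverse-Gamma(8, 47.175).
The mode of Inverse-Gamma(a, b) is b/(a+1) = 47.175/9 ≈ 5.242.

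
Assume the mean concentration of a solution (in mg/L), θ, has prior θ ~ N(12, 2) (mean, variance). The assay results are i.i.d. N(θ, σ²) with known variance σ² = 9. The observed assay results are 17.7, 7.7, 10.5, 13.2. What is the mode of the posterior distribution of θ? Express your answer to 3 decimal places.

n = 4; x̄ = (17.7 + 7.7 + 10.5 + 13.2)/4 = 49.1/4 = 12.275.
For a Normal prior and Normal likelihood with known variance, the posterior is Normal; its mode equals its mean, the precision-weighted average.
Prior precision 1/σ₀² = 1/2 = 0.5; data precision n/σ² = 4/9.
θ̂ = (0.5·12 + (4/9)·12.275) / (0.5 + 4/9) = (1031/90)/(17/18) = 1031/85 ≈ 12.129.

θ̂_MAP = 12.129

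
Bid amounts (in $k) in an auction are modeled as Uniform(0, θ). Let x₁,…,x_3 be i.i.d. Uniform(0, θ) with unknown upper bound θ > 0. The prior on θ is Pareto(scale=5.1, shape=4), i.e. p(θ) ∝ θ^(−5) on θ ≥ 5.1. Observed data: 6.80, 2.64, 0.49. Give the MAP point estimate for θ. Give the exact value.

The Uniform(0, θ) likelihood is θ^(−n) for θ ≥ max(xᵢ), zero otherwise. Here max(xᵢ) = 6.80.
Posterior ∝ θ^(−5) · θ^(−3) = θ^(−8) on θ ≥ max(5.1, 6.80) = 6.80.
This density is strictly decreasing in θ, so the posterior mode lies at the lower boundary of the support.

θ̂_MAP = 6.80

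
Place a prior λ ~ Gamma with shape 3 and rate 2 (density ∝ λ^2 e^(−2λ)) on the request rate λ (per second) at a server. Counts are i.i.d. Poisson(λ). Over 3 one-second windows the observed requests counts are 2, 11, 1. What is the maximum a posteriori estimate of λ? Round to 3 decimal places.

Σxᵢ = 2+11+1 = 14, with n = 3.
Posterior ∝ λ^2e^(−2λ) · λ^14e^(−3λ) = λ^16e^(−5λ), i.e. Gamma(shape=17, rate=5).
The mode of a Gamma(a, b) with a ≥ 1 (shape–rate) is (a−1)/b = 16/5 ≈ 3.200.

λ̂_MAP = 3.200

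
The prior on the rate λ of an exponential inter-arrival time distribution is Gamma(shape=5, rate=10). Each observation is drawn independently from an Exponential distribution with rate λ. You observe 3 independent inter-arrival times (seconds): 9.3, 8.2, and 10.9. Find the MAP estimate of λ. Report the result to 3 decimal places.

The Exponential(rate=λ) likelihood is ∝ λ^n e^(−λΣtᵢ). Here n = 3 and Σtᵢ = 9.3 + 8.2 + 10.9 = 28.4.
Posterior ∝ λ^4e^(−10λ) · λ^3e^(−28.4λ) = λ^7e^(−38.4λ), i.e. Gamma(8, 38.4).
Mode = (a−1)/b = 7/38.4 ≈ 0.182.

λ̂_MAP = 0.182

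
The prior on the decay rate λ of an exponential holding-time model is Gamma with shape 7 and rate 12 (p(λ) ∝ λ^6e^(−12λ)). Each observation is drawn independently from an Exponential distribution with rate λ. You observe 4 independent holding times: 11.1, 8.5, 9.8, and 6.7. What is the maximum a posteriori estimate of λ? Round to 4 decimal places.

λ̂_MAP = 0.2079

The Exponential(rate=λ) likelihood is ∝ λ^n e^(−λΣtᵢ). Here n = 4 and Σtᵢ = 11.1 + 8.5 + 9.8 + 6.7 = 36.1.
Posterior ∝ λ^6e^(−12λ) · λ^4e^(−36.1λ) = λ^10e^(−48.1λ), i.e. Gamma(11, 48.1).
Mode = (a−1)/b = 10/48.1 ≈ 0.2079.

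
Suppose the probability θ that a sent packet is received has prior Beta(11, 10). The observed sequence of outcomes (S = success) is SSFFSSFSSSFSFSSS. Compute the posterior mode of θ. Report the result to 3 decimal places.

θ̂_MAP = 0.600

Prior: Beta(11, 10).
Data: 11 successes in 16 trials (from the sequence). The binomial likelihood contributes θ^11(1−θ)^5, so the posterior is Beta(11+11, 10+5) = Beta(22, 15).
For Beta(a, b) with a, b > 1 the mode is (a−1)/(a+b−2) = 21/35 ≈ 0.600.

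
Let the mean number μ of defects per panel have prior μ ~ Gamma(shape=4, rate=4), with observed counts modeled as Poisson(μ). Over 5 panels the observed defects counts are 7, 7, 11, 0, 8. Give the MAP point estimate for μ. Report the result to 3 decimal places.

Σxᵢ = 7+7+11+0+8 = 33, with n = 5.
Posterior ∝ μ^3e^(−4μ) · μ^33e^(−5μ) = μ^36e^(−9μ), i.e. Gamma(shape=37, rate=9).
The mode of a Gamma(a, b) with a ≥ 1 (shape–rate) is (a−1)/b = 36/9 ≈ 4.000.

μ̂_MAP = 4.000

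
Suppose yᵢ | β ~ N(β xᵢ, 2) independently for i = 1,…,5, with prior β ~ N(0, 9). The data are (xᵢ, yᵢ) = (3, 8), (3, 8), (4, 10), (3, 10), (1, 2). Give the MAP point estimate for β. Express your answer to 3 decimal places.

log p(β | y) = −Σ(yᵢ − βxᵢ)²/(2·2) − β²/(2·9) + const.
Setting the derivative to zero: Σxᵢ(yᵢ − βxᵢ)/2 − β/9 = 0, so β = Σxᵢyᵢ / (Σxᵢ² + σ²/τ²).
Σxᵢyᵢ = 3·8 + 3·8 + 4·10 + 3·10 + 1·2 = 120; Σxᵢ² = 44; σ²/τ² = 2/9.
β̂_MAP = 120 / (44 + 2/9) = 120/(398/9) = 540/199 ≈ 2.714.

β̂_MAP = 2.714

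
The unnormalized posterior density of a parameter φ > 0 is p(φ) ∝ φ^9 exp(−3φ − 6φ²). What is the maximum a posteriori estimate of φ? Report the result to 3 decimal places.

ℓ'(φ) = 9/φ − 3 − 12φ. Setting this to zero and multiplying by φ: 12φ² + 3φ − 9 = 0.
φ = (−3 + √(3² + 4·12·9)) / (2·12) = (−3 + √441) / 24 = (−3 + 21)/24 = 3/4.
ℓ''(φ) = −9/φ² − 12 < 0, confirming a maximum.

φ̂_MAP = 0.750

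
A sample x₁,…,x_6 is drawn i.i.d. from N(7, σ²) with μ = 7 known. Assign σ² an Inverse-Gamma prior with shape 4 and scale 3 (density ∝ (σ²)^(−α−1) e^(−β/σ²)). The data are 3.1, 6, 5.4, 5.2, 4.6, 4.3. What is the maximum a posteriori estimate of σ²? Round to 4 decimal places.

Sum of squared deviations about the known mean: SS = (3.1−7)² + (6−7)² + (5.4−7)² + (5.2−7)² + (4.6−7)² + (4.3−7)² = 35.06.
The Normal likelihood contributes (σ²)^(−n/2) exp(−SS/(2σ²)), so the posterior is Inverse-Gamma(α + n/2, β + SS/2) = Inverse-Gamma(7, 20.53).
The mode of Inverse-Gamma(a, b) is b/(a+1) = 20.53/8 ≈ 2.5663.

σ̂²_MAP = 2.5663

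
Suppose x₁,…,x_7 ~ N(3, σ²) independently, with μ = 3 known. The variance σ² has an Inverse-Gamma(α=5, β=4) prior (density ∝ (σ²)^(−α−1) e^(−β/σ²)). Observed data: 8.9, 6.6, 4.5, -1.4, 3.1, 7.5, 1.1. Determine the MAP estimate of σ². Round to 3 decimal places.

Sum of squared deviations about the known mean: SS = (8.9−3)² + (6.6−3)² + (4.5−3)² + (-1.4−3)² + (3.1−3)² + (7.5−3)² + (1.1−3)² = 93.25.
The Normal likelihood contributes (σ²)^(−n/2) exp(−SS/(2σ²)), so the posterior is Inverse-Gamma(α + n/2, β + SS/2) = Inverse-Gamma(8.5, 50.625).
The mode of Inverse-Gamma(a, b) is b/(a+1) = 50.625/9.5 ≈ 5.329.

σ̂²_MAP = 5.329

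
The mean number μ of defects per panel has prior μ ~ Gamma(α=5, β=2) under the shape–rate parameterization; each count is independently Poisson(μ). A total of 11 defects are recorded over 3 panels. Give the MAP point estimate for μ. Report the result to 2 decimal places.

Σxᵢ = 11, n = 3.
Posterior ∝ μ^4e^(−2μ) · μ^11e^(−3μ) = μ^15e^(−5μ), i.e. Gamma(shape=16, rate=5).
The mode of a Gamma(a, b) with a ≥ 1 (shape–rate) is (a−1)/b = 15/5 ≈ 3.00.

μ̂_MAP = 3.00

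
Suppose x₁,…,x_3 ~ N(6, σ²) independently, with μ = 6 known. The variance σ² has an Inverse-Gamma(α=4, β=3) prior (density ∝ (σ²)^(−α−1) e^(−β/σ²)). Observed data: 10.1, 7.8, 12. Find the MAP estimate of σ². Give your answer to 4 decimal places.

σ̂²_MAP = 4.7731

Sum of squared deviations about the known mean: SS = (10.1−6)² + (7.8−6)² + (12−6)² = 56.05.
The Normal likelihood contributes (σ²)^(−n/2) exp(−SS/(2σ²)), so the posterior is Inverse-Gamma(α + n/2, β + SS/2) = Inverse-Gamma(5.5, 31.025).
The mode of Inverse-Gamma(a, b) is b/(a+1) = 31.025/6.5 ≈ 4.7731.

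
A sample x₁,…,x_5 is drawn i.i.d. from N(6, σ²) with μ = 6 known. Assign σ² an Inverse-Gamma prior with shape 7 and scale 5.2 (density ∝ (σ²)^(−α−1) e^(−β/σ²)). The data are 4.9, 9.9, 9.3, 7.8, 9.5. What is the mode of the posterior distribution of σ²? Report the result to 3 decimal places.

σ̂²_MAP = 2.533

Sum of squared deviations about the known mean: SS = (4.9−6)² + (9.9−6)² + (9.3−6)² + (7.8−6)² + (9.5−6)² = 42.8.
The Normal likelihood contributes (σ²)^(−n/2) exp(−SS/(2σ²)), so the posterior is Inverse-Gamma(α + n/2, β + SS/2) = Inverse-Gamma(9.5, 26.6).
The mode of Inverse-Gamma(a, b) is b/(a+1) = 26.6/10.5 ≈ 2.533.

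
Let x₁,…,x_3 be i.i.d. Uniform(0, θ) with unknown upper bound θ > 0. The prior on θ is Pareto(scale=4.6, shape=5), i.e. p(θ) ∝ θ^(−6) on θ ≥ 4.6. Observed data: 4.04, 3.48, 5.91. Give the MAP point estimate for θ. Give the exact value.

θ̂_MAP = 5.91

The Uniform(0, θ) likelihood is θ^(−n) for θ ≥ max(xᵢ), zero otherwise. Here max(xᵢ) = 5.91.
Posterior ∝ θ^(−6) · θ^(−3) = θ^(−9) on θ ≥ max(4.6, 5.91) = 5.91.
This density is strictly decreasing in θ, so the posterior mode lies at the lower boundary of the support.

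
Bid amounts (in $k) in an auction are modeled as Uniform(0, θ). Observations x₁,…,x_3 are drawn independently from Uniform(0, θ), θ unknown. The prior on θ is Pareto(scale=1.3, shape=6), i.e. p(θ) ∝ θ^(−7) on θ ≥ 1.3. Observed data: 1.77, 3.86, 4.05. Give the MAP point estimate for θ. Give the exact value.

The Uniform(0, θ) likelihood is θ^(−n) for θ ≥ max(xᵢ), zero otherwise. Here max(xᵢ) = 4.05.
Posterior ∝ θ^(−7) · θ^(−3) = θ^(−10) on θ ≥ max(1.3, 4.05) = 4.05.
This density is strictly decreasing in θ, so the posterior mode lies at the lower boundary of the support.

θ̂_MAP = 4.05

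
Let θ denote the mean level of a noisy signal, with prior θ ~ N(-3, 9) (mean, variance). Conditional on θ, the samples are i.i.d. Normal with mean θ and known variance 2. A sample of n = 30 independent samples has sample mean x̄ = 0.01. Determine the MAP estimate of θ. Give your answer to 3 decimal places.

n = 30, x̄ = 0.01.
For a Normal prior and Normal likelihood with known variance, the posterior is Normal; its mode equals its mean, the precision-weighted average.
Prior precision 1/σ₀² = 1/9; data precision n/σ² = 30/2 = 15.
θ̂ = ((1/9)·(-3) + 15·0.01) / (1/9 + 15) = (-11/60)/(136/9) = -33/2720 ≈ -0.012.

θ̂_MAP = -0.012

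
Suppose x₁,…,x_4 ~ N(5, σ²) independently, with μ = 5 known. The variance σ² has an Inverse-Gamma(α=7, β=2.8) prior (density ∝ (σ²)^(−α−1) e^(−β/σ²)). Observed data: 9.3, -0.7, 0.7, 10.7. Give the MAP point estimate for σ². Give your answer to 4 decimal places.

σ̂²_MAP = 5.3780

Sum of squared deviations about the known mean: SS = (9.3−5)² + (-0.7−5)² + (0.7−5)² + (10.7−5)² = 101.96.
The Normal likelihood contributes (σ²)^(−n/2) exp(−SS/(2σ²)), so the posterior is Inverse-Gamma(α + n/2, β + SS/2) = Inverse-Gamma(9, 53.78).
The mode of Inverse-Gamma(a, b) is b/(a+1) = 53.78/10 ≈ 5.3780.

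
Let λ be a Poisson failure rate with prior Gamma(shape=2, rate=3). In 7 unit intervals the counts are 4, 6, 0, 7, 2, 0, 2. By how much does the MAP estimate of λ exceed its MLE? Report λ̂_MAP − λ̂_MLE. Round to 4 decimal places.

Σxᵢ = 21. Posterior is Gamma(23, 10); MAP = (23−1)/10 = 22/10 ≈ 2.20000.
MLE = x̄ = 21/7 ≈ 3.00000.
Difference = 22/10 − 21/7 = -4/5 ≈ -0.8000.

MAP − MLE = -0.8000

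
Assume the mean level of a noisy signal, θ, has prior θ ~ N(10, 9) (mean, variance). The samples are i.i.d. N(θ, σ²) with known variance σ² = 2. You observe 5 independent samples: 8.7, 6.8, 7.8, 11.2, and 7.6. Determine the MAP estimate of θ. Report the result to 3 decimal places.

n = 5; x̄ = (8.7 + 6.8 + 7.8 + 11.2 + 7.6)/5 = 42.1/5 = 8.42.
For a Normal prior and Normal likelihood with known variance, the posterior is Normal; its mode equals its mean, the precision-weighted average.
Prior precision 1/σ₀² = 1/9; data precision n/σ² = 5/2 = 2.5.
θ̂ = ((1/9)·10 + 2.5·8.42) / (1/9 + 2.5) = (3989/180)/(47/18) = 3989/470 ≈ 8.487.

θ̂_MAP = 8.487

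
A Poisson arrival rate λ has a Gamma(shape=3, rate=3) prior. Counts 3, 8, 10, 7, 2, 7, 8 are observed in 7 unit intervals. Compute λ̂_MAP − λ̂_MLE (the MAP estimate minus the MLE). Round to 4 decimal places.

Σxᵢ = 45. Posterior is Gamma(48, 10); MAP = (48−1)/10 = 47/10 ≈ 4.70000.
MLE = x̄ = 45/7 ≈ 6.42857.
Difference = 47/10 − 45/7 = -121/70 ≈ -1.7286.

MAP − MLE = -1.7286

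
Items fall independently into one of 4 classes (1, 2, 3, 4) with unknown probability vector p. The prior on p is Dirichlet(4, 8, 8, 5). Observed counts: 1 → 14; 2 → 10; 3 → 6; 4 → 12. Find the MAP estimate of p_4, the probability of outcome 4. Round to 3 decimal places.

The posterior is Dirichlet(αᵢ + nᵢ) = Dirichlet(18, 18, 14, 17).
For a Dirichlet(a₁,…,a_K) with all aᵢ > 1, the mode has j-th component (aⱼ − 1)/(Σaᵢ − K).
Here Σaᵢ = 67 and K = 4, so p_4 = (17 − 1)/(67 − 4) = 16/63 ≈ 0.254.

MAP estimate: 0.254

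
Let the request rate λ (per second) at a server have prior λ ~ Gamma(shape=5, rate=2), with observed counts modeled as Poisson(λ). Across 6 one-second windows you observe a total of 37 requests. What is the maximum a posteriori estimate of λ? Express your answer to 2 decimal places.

Σxᵢ = 37, n = 6.
Posterior ∝ λ^4e^(−2λ) · λ^37e^(−6λ) = λ^41e^(−8λ), i.e. Gamma(shape=42, rate=8).
The mode of a Gamma(a, b) with a ≥ 1 (shape–rate) is (a−1)/b = 41/8 ≈ 5.13.

λ̂_MAP = 5.13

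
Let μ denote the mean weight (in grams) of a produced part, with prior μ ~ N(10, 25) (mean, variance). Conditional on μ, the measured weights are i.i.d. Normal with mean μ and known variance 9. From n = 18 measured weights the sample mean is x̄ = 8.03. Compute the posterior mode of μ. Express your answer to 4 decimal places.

n = 18, x̄ = 8.03.
For a Normal prior and Normal likelihood with known variance, the posterior is Normal; its mode equals its mean, the precision-weighted average.
Prior precision 1/σ₀² = 1/25 = 0.04; data precision n/σ² = 18/9 = 2.
μ̂ = (0.04·10 + 2·8.03) / (0.04 + 2) = 16.46/2.04 = 823/102 ≈ 8.0686.

μ̂_MAP = 8.0686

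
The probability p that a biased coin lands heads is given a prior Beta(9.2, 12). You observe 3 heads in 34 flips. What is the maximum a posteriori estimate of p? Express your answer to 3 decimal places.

Prior: Beta(9.2, 12).
Data: 3 successes in 34 trials. The binomial likelihood contributes p^3(1−p)^31, so the posterior is Beta(9.2+3, 12+31) = Beta(12.2, 43).
For Beta(a, b) with a, b > 1 the mode is (a−1)/(a+b−2) = 11.2/53.2 ≈ 0.211.

p̂_MAP = 0.211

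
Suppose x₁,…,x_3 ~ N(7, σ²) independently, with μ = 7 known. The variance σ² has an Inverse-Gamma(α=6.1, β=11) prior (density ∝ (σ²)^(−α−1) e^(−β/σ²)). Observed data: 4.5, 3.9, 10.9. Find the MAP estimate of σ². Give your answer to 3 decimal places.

σ̂²_MAP = 3.085

Sum of squared deviations about the known mean: SS = (4.5−7)² + (3.9−7)² + (10.9−7)² = 31.07.
The Normal likelihood contributes (σ²)^(−n/2) exp(−SS/(2σ²)), so the posterior is Inverse-Gamma(α + n/2, β + SS/2) = Inverse-Gamma(7.6, 26.535).
The mode of Inverse-Gamma(a, b) is b/(a+1) = 26.535/8.6 ≈ 3.085.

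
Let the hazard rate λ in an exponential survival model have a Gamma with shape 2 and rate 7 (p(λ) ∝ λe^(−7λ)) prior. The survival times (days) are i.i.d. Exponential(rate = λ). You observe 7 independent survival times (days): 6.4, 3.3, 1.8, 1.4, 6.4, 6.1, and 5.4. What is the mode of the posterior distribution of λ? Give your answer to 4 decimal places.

The Exponential(rate=λ) likelihood is ∝ λ^n e^(−λΣtᵢ). Here n = 7 and Σtᵢ = 6.4 + 3.3 + 1.8 + 1.4 + 6.4 + 6.1 + 5.4 = 30.8.
Posterior ∝ λe^(−7λ) · λ^7e^(−30.8λ) = λ^8e^(−37.8λ), i.e. Gamma(9, 37.8).
Mode = (a−1)/b = 8/37.8 ≈ 0.2116.

λ̂_MAP = 0.2116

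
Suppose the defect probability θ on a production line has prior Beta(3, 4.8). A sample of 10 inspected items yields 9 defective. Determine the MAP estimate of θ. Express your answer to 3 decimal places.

θ̂_MAP = 0.696

Prior: Beta(3, 4.8).
Data: 9 successes in 10 trials. The binomial likelihood contributes θ^9(1−θ)^1, so the posterior is Beta(3+9, 4.8+1) = Beta(12, 5.8).
For Beta(a, b) with a, b > 1 the mode is (a−1)/(a+b−2) = 11/15.8 ≈ 0.696.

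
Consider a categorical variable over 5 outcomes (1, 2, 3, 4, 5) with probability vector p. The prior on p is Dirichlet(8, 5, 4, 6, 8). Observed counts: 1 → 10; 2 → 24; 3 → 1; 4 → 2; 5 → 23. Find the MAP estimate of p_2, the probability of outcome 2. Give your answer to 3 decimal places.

MAP estimate: 0.326

The posterior is Dirichlet(αᵢ + nᵢ) = Dirichlet(18, 29, 5, 8, 31).
For a Dirichlet(a₁,…,a_K) with all aᵢ > 1, the mode has j-th component (aⱼ − 1)/(Σaᵢ − K).
Here Σaᵢ = 91 and K = 5, so p_2 = (29 − 1)/(91 − 5) = 28/86 ≈ 0.326.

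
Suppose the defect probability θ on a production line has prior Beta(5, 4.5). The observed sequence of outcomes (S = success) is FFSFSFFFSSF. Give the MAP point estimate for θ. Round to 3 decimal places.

θ̂_MAP = 0.432

Prior: Beta(5, 4.5).
Data: 4 successes in 11 trials (from the sequence). The binomial likelihood contributes θ^4(1−θ)^7, so the posterior is Beta(5+4, 4.5+7) = Beta(9, 11.5).
For Beta(a, b) with a, b > 1 the mode is (a−1)/(a+b−2) = 8/18.5 ≈ 0.432.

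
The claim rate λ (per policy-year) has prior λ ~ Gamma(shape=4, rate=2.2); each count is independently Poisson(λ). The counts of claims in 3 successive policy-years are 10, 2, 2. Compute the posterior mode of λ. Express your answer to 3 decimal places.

λ̂_MAP = 3.269

Σxᵢ = 10+2+2 = 14, with n = 3.
Posterior ∝ λ^3e^(−2.2λ) · λ^14e^(−3λ) = λ^17e^(−5.2λ), i.e. Gamma(shape=18, rate=5.2).
The mode of a Gamma(a, b) with a ≥ 1 (shape–rate) is (a−1)/b = 17/5.2 ≈ 3.269.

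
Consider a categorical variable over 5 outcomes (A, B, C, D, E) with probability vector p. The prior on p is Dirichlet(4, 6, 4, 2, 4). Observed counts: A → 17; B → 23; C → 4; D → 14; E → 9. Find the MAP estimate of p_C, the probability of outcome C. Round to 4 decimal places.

MAP estimate of p_C = 0.0854

The posterior is Dirichlet(αᵢ + nᵢ) = Dirichlet(21, 29, 8, 16, 13).
For a Dirichlet(a₁,…,a_K) with all aᵢ > 1, the mode has j-th component (aⱼ − 1)/(Σaᵢ − K).
Here Σaᵢ = 87 and K = 5, so p_C = (8 − 1)/(87 − 5) = 7/82 ≈ 0.0854.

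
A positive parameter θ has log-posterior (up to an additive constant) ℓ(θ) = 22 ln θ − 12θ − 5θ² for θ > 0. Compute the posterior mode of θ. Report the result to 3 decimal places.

ℓ'(θ) = 22/θ − 12 − 10θ. Setting this to zero and multiplying by θ: 10θ² + 12θ − 22 = 0.
θ = (−12 + √(12² + 4·10·22)) / (2·10) = (−12 + √1024) / 20 = (−12 + 32)/20 = 1.
ℓ''(θ) = −22/θ² − 10 < 0, confirming a maximum.

θ̂_MAP = 1.000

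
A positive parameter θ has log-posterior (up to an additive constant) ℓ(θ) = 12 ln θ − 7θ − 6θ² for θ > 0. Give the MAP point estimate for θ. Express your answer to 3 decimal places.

θ̂_MAP = 0.750

ℓ'(θ) = 12/θ − 7 − 12θ. Setting this to zero and multiplying by θ: 12θ² + 7θ − 12 = 0.
θ = (−7 + √(7² + 4·12·12)) / (2·12) = (−7 + √625) / 24 = (−7 + 25)/24 = 3/4.
ℓ''(θ) = −12/θ² − 12 < 0, confirming a maximum.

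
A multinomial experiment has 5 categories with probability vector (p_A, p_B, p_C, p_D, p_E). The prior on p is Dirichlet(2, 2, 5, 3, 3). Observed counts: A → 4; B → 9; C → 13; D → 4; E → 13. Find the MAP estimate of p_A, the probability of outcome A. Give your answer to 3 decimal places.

MAP estimate of p_A = 0.094

The posterior is Dirichlet(αᵢ + nᵢ) = Dirichlet(6, 11, 18, 7, 16).
For a Dirichlet(a₁,…,a_K) with all aᵢ > 1, the mode has j-th component (aⱼ − 1)/(Σaᵢ − K).
Here Σaᵢ = 58 and K = 5, so p_A = (6 − 1)/(58 − 5) = 5/53 ≈ 0.094.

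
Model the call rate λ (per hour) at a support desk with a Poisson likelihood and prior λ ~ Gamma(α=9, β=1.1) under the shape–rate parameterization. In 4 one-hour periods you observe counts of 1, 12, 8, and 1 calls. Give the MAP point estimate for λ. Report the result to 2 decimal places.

λ̂_MAP = 5.88

Σxᵢ = 1+12+8+1 = 22, with n = 4.
Posterior ∝ λ^8e^(−1.1λ) · λ^22e^(−4λ) = λ^30e^(−5.1λ), i.e. Gamma(shape=31, rate=5.1).
The mode of a Gamma(a, b) with a ≥ 1 (shape–rate) is (a−1)/b = 30/5.1 ≈ 5.88.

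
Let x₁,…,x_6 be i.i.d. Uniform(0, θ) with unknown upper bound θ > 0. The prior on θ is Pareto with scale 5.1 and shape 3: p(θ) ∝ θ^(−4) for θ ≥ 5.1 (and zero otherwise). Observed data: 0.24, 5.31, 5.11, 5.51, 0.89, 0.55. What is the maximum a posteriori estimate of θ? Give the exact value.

The Uniform(0, θ) likelihood is θ^(−n) for θ ≥ max(xᵢ), zero otherwise. Here max(xᵢ) = 5.51.
Posterior ∝ θ^(−4) · θ^(−6) = θ^(−10) on θ ≥ max(5.1, 5.51) = 5.51.
This density is strictly decreasing in θ, so the posterior mode lies at the lower boundary of the support.

θ̂_MAP = 5.51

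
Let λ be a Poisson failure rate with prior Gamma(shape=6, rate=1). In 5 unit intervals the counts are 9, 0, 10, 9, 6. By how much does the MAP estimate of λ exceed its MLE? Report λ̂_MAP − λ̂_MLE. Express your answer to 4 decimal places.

Σxᵢ = 34. Posterior is Gamma(40, 6); MAP = (40−1)/6 = 39/6 ≈ 6.50000.
MLE = x̄ = 34/5 ≈ 6.80000.
Difference = 39/6 − 34/5 = -3/10 ≈ -0.3000.

MAP − MLE = -0.3000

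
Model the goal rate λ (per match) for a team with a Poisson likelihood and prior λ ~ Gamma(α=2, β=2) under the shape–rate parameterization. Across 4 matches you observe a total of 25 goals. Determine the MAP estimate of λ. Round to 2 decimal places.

λ̂_MAP = 4.33

Σxᵢ = 25, n = 4.
Posterior ∝ λe^(−2λ) · λ^25e^(−4λ) = λ^26e^(−6λ), i.e. Gamma(shape=27, rate=6).
The mode of a Gamma(a, b) with a ≥ 1 (shape–rate) is (a−1)/b = 26/6 ≈ 4.33.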